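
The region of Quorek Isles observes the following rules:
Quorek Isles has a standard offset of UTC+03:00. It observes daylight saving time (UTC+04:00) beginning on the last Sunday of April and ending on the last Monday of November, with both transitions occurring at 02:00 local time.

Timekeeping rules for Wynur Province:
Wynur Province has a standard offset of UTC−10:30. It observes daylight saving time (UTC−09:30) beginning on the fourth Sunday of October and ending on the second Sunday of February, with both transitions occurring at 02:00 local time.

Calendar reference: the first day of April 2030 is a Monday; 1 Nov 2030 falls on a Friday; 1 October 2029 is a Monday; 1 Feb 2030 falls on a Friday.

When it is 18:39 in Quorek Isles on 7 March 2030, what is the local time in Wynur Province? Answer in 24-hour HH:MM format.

1 April 2030 is a Monday, so Sundays fall on 7, 14, 21, 28; the last is April 28.
1 November 2030 is a Friday, so Mondays fall on 4, 11, 18, 25; the last is November 25.
7 March 2030 is outside the daylight-saving period (28 April – 25 November), so Quorek Isles is on standard time, UTC+03:00.
18:39 Quorek Isles − 3h = 15:39 UTC.
1 October 2029 is a Monday, so the first Sunday is October 7 and the fourth is October 28.
1 February 2030 is a Friday, so the first Sunday is February 3 and the second is February 10.
At the standard offset (UTC−10:30), 15:39 UTC − 10h30m = 05:09 Wynur Province standard time.
The standard-time date in Wynur Province, 7 March 2030, does not fall between 28 October 2029 and 10 February 2030, so daylight saving is not in effect and Wynur Province is at UTC−10:30.
15:39 UTC − 10h30m = 05:09 Wynur Province.

05:09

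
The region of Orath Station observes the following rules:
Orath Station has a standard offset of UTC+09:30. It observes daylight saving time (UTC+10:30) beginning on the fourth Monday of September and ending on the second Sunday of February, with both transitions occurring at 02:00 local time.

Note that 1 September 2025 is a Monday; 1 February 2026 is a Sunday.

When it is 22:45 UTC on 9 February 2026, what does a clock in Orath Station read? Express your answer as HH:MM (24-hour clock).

1 September 2025 is a Monday, so the first Monday is September 1 and the fourth is September 22.
1 February 2026 is a Sunday, so the first Sunday is February 1 and the second is February 8.
At the standard offset (UTC+09:30), 22:45 UTC + 9h30m = 08:15 Orath Station standard time (rolling into the next day, 10 February 2026).
The standard-time date in Orath Station, 10 February 2026, is outside the daylight-saving period (22 September 2025 – 8 February 2026), so Orath Station is on standard time, UTC+09:30.
22:45 UTC + 9h30m = 08:15 local (rolling into the next day, 10 February 2026).

08:15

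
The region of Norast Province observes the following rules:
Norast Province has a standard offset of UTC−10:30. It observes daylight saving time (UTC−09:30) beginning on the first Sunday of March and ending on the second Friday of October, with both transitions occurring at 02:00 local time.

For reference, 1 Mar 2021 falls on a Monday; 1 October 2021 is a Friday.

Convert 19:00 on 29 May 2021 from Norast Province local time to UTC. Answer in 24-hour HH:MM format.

04:30

1 March 2021 is a Monday, so the first Sunday is March 7.
1 October 2021 is a Friday, so the first Friday is October 1 and the second is October 8.
29 May 2021 lies within the daylight-saving period (7 March – 8 October), so Norast Province is on daylight time, UTC−09:30.
19:00 local + 9h30m = 04:30 UTC (rolling into the next day, 30 May 2021).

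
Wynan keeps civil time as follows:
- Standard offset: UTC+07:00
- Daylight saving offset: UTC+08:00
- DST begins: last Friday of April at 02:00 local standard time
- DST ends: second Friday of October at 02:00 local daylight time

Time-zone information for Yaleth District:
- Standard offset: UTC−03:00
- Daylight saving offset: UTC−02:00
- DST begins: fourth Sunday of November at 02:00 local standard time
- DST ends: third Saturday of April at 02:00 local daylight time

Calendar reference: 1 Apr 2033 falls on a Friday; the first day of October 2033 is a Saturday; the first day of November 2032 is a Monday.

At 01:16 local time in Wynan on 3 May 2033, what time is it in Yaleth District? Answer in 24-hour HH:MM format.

1 April 2033 is a Friday, so Fridays fall on 1, 8, 15, 22, 29; the last is April 29.
1 October 2033 is a Saturday, so the first Friday is October 7 and the second is October 14.
3 May 2033 falls between 29 April and 14 October, so daylight saving is in effect and Wynan is at UTC+08:00.
01:16 Wynan − 8h = 17:16 UTC (rolling into the previous day, 2 May 2033).
1 November 2032 is a Monday, so the first Sunday is November 7 and the fourth is November 28.
1 April 2033 is a Friday, so the first Saturday is April 2 and the third is April 16.
At the standard offset (UTC−03:00), 17:16 UTC − 3h = 14:16 Yaleth District standard time.
The standard-time date in Yaleth District, 2 May 2033, is outside the daylight-saving period (28 November 2032 – 16 April 2033), so Yaleth District is on standard time, UTC−03:00.
17:16 UTC − 3h = 14:16 Yaleth District.

14:16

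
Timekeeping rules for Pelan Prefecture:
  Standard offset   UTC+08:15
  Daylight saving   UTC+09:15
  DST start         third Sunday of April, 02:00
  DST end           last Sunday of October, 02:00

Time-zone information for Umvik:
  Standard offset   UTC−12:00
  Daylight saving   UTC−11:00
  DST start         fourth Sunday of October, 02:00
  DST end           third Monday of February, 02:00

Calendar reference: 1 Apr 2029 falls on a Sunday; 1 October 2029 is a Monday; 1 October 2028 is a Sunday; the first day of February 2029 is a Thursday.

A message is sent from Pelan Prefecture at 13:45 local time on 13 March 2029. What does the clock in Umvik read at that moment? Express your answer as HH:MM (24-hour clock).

17:30

1 April 2029 is a Sunday, so the first Sunday is April 1 and the third is April 15.
1 October 2029 is a Monday, so Sundays fall on 7, 14, 21, 28; the last is October 28.
13 March 2029 does not fall between 15 April and 28 October, so daylight saving is not in effect and Pelan Prefecture is at UTC+08:15.
13:45 Pelan Prefecture − 8h15m = 05:30 UTC.
1 October 2028 is a Sunday, so the first Sunday is October 1 and the fourth is October 22.
1 February 2029 is a Thursday, so the first Monday is February 5 and the third is February 19.
At the standard offset (UTC−12:00), 05:30 UTC − 12h = 17:30 Umvik standard time (rolling into the previous day, 12 March 2029).
The standard-time date in Umvik, 12 March 2029, does not fall between 22 October 2028 and 19 February 2029, so daylight saving is not in effect and Umvik is at UTC−12:00.
05:30 UTC − 12h = 17:30 Umvik (rolling into the previous day, 12 March 2029).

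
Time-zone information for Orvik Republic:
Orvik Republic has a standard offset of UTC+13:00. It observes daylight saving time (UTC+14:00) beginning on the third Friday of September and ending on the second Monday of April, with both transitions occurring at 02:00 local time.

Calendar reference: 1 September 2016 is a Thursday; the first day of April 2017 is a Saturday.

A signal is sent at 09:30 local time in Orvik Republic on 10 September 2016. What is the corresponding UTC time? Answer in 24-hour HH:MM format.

20:30

1 September 2016 is a Thursday, so the first Friday is September 2 and the third is September 16.
1 April 2017 is a Saturday, so the first Monday is April 3 and the second is April 10.
10 September 2016 is outside the daylight-saving period (16 September 2016 – 10 April 2017), so Orvik Republic is on standard time, UTC+13:00.
09:30 local − 13h = 20:30 UTC (rolling into the previous day, 9 September 2016).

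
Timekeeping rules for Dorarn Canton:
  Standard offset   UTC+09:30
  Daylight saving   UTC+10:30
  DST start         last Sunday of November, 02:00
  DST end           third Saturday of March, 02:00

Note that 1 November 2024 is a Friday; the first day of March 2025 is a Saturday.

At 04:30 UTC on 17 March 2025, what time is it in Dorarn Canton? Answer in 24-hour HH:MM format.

14:00

1 November 2024 is a Friday, so Sundays fall on 3, 10, 17, 24; the last is November 24.
1 March 2025 is a Saturday, so the first Saturday is March 1 and the third is March 15.
At the standard offset (UTC+09:30), 04:30 UTC + 9h30m = 14:00 Dorarn Canton standard time.
Daylight saving runs 24 November 2024 – 15 March 2025; the standard-time date in Dorarn Canton, 17 March 2025, is outside that window, so Dorarn Canton is on standard time at UTC+09:30.
04:30 UTC + 9h30m = 14:00 local.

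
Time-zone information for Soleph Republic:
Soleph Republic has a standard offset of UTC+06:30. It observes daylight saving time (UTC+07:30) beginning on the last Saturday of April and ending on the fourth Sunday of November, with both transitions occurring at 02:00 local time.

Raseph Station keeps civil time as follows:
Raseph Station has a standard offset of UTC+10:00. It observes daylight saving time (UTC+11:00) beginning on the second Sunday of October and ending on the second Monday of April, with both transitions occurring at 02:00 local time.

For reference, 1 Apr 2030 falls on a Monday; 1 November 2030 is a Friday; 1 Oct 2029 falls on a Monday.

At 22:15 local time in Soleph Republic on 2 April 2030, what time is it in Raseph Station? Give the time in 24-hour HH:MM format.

1 April 2030 is a Monday, so Saturdays fall on 6, 13, 20, 27; the last is April 27.
1 November 2030 is a Friday, so the first Sunday is November 3 and the fourth is November 24.
Daylight saving runs 27 April – 24 November; 2 April 2030 is outside that window, so Soleph Republic is on standard time at UTC+06:30.
22:15 Soleph Republic − 6h30m = 15:45 UTC.
1 October 2029 is a Monday, so the first Sunday is October 7 and the second is October 14.
1 April 2030 is a Monday, so the first Monday is April 1 and the second is April 8.
At the standard offset (UTC+10:00), 15:45 UTC + 10h = 01:45 Raseph Station standard time (rolling into the next day, 3 April 2030).
The standard-time date in Raseph Station, 3 April 2030, lies within the daylight-saving period (14 October 2029 – 8 April 2030), so Raseph Station is on daylight time, UTC+11:00.
15:45 UTC + 11h = 02:45 Raseph Station (rolling into the next day, 3 April 2030).

02:45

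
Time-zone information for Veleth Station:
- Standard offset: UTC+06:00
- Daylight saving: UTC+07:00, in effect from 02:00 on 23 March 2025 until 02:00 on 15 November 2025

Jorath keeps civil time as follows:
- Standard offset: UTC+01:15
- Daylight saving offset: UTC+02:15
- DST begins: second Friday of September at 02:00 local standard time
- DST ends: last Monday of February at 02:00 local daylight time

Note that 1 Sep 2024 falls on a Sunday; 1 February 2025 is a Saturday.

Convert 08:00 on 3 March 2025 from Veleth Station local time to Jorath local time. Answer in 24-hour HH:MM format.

Daylight saving runs 23 March – 15 November; 3 March 2025 is outside that window, so Veleth Station is on standard time at UTC+06:00.
08:00 Veleth Station − 6h = 02:00 UTC.
1 September 2024 is a Sunday, so the first Friday is September 6 and the second is September 13.
1 February 2025 is a Saturday, so Mondays fall on 3, 10, 17, 24; the last is February 24.
At the standard offset (UTC+01:15), 02:00 UTC + 1h15m = 03:15 Jorath standard time.
The standard-time date in Jorath, 3 March 2025, is outside the daylight-saving period (13 September 2024 – 24 February 2025), so Jorath is on standard time, UTC+01:15.
02:00 UTC + 1h15m = 03:15 Jorath.

03:15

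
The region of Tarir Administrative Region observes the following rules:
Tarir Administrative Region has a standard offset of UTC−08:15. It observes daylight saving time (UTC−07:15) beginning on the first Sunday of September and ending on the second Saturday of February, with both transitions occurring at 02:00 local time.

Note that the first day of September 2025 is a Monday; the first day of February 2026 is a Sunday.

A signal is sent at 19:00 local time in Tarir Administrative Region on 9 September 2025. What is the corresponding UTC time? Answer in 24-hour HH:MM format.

1 September 2025 is a Monday, so the first Sunday is September 7.
1 February 2026 is a Sunday, so the first Saturday is February 7 and the second is February 14.
9 September 2025 lies within the daylight-saving period (7 September 2025 – 14 February 2026), so Tarir Administrative Region is on daylight time, UTC−07:15.
19:00 local + 7h15m = 02:15 UTC (rolling into the next day, 10 September 2025).

02:15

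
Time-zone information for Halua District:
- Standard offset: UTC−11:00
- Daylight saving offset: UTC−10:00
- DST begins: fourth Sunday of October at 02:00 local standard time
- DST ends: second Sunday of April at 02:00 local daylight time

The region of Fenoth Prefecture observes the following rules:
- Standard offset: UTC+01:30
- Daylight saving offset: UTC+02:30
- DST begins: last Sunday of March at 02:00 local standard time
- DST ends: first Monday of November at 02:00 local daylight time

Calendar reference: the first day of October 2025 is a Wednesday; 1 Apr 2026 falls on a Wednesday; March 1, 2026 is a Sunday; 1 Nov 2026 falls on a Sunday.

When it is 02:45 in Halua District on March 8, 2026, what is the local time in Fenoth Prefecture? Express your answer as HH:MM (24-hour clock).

14:15

1 October 2025 is a Wednesday, so the first Sunday is October 5 and the fourth is October 26.
1 April 2026 is a Wednesday, so the first Sunday is April 5 and the second is April 12.
March 8, 2026 falls between 26 October 2025 and 12 April 2026, so daylight saving is in effect and Halua District is at UTC−10:00.
02:45 Halua District + 10h = 12:45 UTC.
1 March 2026 is a Sunday, so Sundays fall on 1, 8, 15, 22, 29; the last is March 29.
1 November 2026 is a Sunday, so the first Monday is November 2.
At the standard offset (UTC+01:30), 12:45 UTC + 1h30m = 14:15 Fenoth Prefecture standard time.
The standard-time date in Fenoth Prefecture, March 8, 2026, does not fall between 29 March and 2 November, so daylight saving is not in effect and Fenoth Prefecture is at UTC+01:30.
12:45 UTC + 1h30m = 14:15 Fenoth Prefecture.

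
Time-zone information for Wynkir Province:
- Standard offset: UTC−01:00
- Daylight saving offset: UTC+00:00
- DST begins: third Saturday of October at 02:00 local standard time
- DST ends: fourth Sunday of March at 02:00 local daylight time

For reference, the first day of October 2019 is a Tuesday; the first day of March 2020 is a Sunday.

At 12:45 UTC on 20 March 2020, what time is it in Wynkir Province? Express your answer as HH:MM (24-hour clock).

1 October 2019 is a Tuesday, so the first Saturday is October 5 and the third is October 19.
1 March 2020 is a Sunday, so the first Sunday is March 1 and the fourth is March 22.
At the standard offset (UTC−01:00), 12:45 UTC − 1h = 11:45 Wynkir Province standard time.
Daylight saving runs 19 October 2019 – 22 March 2020; the standard-time date in Wynkir Province, 20 March 2020, is inside that window, so Wynkir Province is at UTC+00:00.
12:45 UTC + 0h = 12:45 local.

12:45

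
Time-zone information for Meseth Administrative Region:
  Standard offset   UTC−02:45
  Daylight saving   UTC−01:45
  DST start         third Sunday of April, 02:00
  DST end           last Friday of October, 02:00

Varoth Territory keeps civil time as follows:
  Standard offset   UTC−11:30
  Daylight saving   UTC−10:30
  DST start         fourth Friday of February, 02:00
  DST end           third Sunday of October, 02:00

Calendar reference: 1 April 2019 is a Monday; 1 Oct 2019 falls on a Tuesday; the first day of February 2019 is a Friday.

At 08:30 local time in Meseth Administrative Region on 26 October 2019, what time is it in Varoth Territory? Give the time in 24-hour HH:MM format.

1 April 2019 is a Monday, so the first Sunday is April 7 and the third is April 21.
1 October 2019 is a Tuesday, so Fridays fall on 4, 11, 18, 25; the last is October 25.
26 October 2019 is outside the daylight-saving period (21 April – 25 October), so Meseth Administrative Region is on standard time, UTC−02:45.
08:30 Meseth Administrative Region + 2h45m = 11:15 UTC.
1 February 2019 is a Friday, so the first Friday is February 1 and the fourth is February 22.
1 October 2019 is a Tuesday, so the first Sunday is October 6 and the third is October 20.
At the standard offset (UTC−11:30), 11:15 UTC − 11h30m = 23:45 Varoth Territory standard time (rolling into the previous day, 25 October 2019).
The standard-time date in Varoth Territory, 25 October 2019, does not fall between 22 February and 20 October, so daylight saving is not in effect and Varoth Territory is at UTC−11:30.
11:15 UTC − 11h30m = 23:45 Varoth Territory (rolling into the previous day, 25 October 2019).

23:45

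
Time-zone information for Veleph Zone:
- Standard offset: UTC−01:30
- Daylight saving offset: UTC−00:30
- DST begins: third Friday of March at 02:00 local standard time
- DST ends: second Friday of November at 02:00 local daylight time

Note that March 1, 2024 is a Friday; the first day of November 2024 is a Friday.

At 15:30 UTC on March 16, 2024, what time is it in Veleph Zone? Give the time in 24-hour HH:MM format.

15:00

1 March 2024 is a Friday, so the first Friday is March 1 and the third is March 15.
1 November 2024 is a Friday, so the first Friday is November 1 and the second is November 8.
At the standard offset (UTC−01:30), 15:30 UTC − 1h30m = 14:00 Veleph Zone standard time.
Daylight saving runs 15 March – 8 November; the standard-time date in Veleph Zone, March 16, 2024, is inside that window, so Veleph Zone is at UTC−00:30.
15:30 UTC − 0h30m = 15:00 local.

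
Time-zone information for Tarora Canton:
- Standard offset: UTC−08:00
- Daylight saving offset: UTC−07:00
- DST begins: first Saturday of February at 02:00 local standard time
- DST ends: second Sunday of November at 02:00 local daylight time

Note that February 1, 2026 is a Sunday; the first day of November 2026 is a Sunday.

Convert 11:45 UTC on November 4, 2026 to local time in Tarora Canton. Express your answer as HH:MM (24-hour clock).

1 February 2026 is a Sunday, so the first Saturday is February 7.
1 November 2026 is a Sunday, so the first Sunday is November 1 and the second is November 8.
At the standard offset (UTC−08:00), 11:45 UTC − 8h = 03:45 Tarora Canton standard time.
The standard-time date in Tarora Canton, November 4, 2026, lies within the daylight-saving period (7 February – 8 November), so Tarora Canton is on daylight time, UTC−07:00.
11:45 UTC − 7h = 04:45 local.

04:45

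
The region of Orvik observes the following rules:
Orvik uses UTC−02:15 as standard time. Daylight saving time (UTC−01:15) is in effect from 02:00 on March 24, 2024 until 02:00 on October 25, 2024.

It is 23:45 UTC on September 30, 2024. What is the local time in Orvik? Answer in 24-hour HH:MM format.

At the standard offset (UTC−02:15), 23:45 UTC − 2h15m = 21:30 Orvik standard time.
The standard-time date in Orvik, September 30, 2024, falls between 24 March and 25 October, so daylight saving is in effect and Orvik is at UTC−01:15.
23:45 UTC − 1h15m = 22:30 local.

22:30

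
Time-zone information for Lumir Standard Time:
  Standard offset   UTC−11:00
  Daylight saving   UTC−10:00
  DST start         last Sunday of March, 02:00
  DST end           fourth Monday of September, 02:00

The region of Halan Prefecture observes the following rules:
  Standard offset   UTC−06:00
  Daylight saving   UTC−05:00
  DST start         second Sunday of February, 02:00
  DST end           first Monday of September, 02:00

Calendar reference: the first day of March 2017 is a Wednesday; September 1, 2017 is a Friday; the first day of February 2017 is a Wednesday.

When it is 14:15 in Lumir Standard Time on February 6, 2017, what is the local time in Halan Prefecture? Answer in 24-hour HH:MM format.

1 March 2017 is a Wednesday, so Sundays fall on 5, 12, 19, 26; the last is March 26.
1 September 2017 is a Friday, so the first Monday is September 4 and the fourth is September 25.
February 6, 2017 is outside the daylight-saving period (26 March – 25 September), so Lumir Standard Time is on standard time, UTC−11:00.
14:15 Lumir Standard Time + 11h = 01:15 UTC (rolling into the next day, 7 February 2017).
1 February 2017 is a Wednesday, so the first Sunday is February 5 and the second is February 12.
1 September 2017 is a Friday, so the first Monday is September 4.
At the standard offset (UTC−06:00), 01:15 UTC − 6h = 19:15 Halan Prefecture standard time (rolling into the previous day, 6 February 2017).
The standard-time date in Halan Prefecture, February 6, 2017, does not fall between 12 February and 4 September, so daylight saving is not in effect and Halan Prefecture is at UTC−06:00.
01:15 UTC − 6h = 19:15 Halan Prefecture (rolling into the previous day, 6 February 2017).

19:15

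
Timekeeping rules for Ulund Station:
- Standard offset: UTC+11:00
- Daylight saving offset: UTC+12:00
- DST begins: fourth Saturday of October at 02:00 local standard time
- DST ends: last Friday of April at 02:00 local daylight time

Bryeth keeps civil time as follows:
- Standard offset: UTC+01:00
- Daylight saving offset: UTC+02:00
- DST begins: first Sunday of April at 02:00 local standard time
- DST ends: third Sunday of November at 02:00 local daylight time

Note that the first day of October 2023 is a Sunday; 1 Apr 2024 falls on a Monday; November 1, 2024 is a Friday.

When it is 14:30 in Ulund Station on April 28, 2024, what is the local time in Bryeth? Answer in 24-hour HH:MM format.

05:30

1 October 2023 is a Sunday, so the first Saturday is October 7 and the fourth is October 28.
1 April 2024 is a Monday, so Fridays fall on 5, 12, 19, 26; the last is April 26.
April 28, 2024 is outside the daylight-saving period (28 October 2023 – 26 April 2024), so Ulund Station is on standard time, UTC+11:00.
14:30 Ulund Station − 11h = 03:30 UTC.
1 April 2024 is a Monday, so the first Sunday is April 7.
1 November 2024 is a Friday, so the first Sunday is November 3 and the third is November 17.
At the standard offset (UTC+01:00), 03:30 UTC + 1h = 04:30 Bryeth standard time.
The standard-time date in Bryeth, April 28, 2024, lies within the daylight-saving period (7 April – 17 November), so Bryeth is on daylight time, UTC+02:00.
03:30 UTC + 2h = 05:30 Bryeth.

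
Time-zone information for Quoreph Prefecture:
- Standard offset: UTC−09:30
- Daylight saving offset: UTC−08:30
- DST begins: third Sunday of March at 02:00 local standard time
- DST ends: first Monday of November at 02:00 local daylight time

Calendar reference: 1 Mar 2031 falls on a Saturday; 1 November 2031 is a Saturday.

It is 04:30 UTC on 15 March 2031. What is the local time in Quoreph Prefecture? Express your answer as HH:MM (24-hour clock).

19:00

1 March 2031 is a Saturday, so the first Sunday is March 2 and the third is March 16.
1 November 2031 is a Saturday, so the first Monday is November 3.
At the standard offset (UTC−09:30), 04:30 UTC − 9h30m = 19:00 Quoreph Prefecture standard time (rolling into the previous day, 14 March 2031).
The standard-time date in Quoreph Prefecture, 14 March 2031, is outside the daylight-saving period (16 March – 3 November), so Quoreph Prefecture is on standard time, UTC−09:30.
04:30 UTC − 9h30m = 19:00 local (rolling into the previous day, 14 March 2031).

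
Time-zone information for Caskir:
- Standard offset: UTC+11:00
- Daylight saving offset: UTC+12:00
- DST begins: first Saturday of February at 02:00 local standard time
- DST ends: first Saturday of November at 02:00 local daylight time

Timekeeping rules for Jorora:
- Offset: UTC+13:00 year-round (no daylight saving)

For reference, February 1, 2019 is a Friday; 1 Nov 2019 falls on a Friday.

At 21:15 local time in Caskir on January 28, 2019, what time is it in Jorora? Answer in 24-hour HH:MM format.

1 February 2019 is a Friday, so the first Saturday is February 2.
1 November 2019 is a Friday, so the first Saturday is November 2.
January 28, 2019 does not fall between 2 February and 2 November, so daylight saving is not in effect and Caskir is at UTC+11:00.
21:15 Caskir − 11h = 10:15 UTC.
Jorora stays on UTC+13:00 all year.
10:15 UTC + 13h = 23:15 Jorora.

23:15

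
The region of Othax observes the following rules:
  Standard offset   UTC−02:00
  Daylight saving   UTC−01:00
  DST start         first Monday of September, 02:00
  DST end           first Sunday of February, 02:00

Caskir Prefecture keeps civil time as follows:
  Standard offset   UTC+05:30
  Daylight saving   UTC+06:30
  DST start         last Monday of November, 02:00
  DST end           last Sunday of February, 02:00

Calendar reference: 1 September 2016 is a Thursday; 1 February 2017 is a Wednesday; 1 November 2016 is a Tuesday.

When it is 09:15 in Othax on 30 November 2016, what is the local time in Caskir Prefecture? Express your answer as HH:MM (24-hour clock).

1 September 2016 is a Thursday, so the first Monday is September 5.
1 February 2017 is a Wednesday, so the first Sunday is February 5.
30 November 2016 lies within the daylight-saving period (5 September 2016 – 5 February 2017), so Othax is on daylight time, UTC−01:00.
09:15 Othax + 1h = 10:15 UTC.
1 November 2016 is a Tuesday, so Mondays fall on 7, 14, 21, 28; the last is November 28.
1 February 2017 is a Wednesday, so Sundays fall on 5, 12, 19, 26; the last is February 26.
At the standard offset (UTC+05:30), 10:15 UTC + 5h30m = 15:45 Caskir Prefecture standard time.
Daylight saving runs 28 November 2016 – 26 February 2017; the standard-time date in Caskir Prefecture, 30 November 2016, is inside that window, so Caskir Prefecture is at UTC+06:30.
10:15 UTC + 6h30m = 16:45 Caskir Prefecture.

16:45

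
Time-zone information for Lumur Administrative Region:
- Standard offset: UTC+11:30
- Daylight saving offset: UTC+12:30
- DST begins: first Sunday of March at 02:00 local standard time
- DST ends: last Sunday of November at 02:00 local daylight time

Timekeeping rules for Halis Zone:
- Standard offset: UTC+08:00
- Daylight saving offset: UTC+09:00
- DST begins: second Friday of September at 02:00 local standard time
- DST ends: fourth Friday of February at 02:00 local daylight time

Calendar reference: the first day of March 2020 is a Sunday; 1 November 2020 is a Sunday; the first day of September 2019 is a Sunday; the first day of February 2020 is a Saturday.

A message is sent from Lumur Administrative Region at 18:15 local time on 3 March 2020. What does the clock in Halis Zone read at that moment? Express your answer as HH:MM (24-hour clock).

13:45

1 March 2020 is a Sunday, so the first Sunday is March 1.
1 November 2020 is a Sunday, so Sundays fall on 1, 8, 15, 22, 29; the last is November 29.
3 March 2020 lies within the daylight-saving period (1 March – 29 November), so Lumur Administrative Region is on daylight time, UTC+12:30.
18:15 Lumur Administrative Region − 12h30m = 05:45 UTC.
1 September 2019 is a Sunday, so the first Friday is September 6 and the second is September 13.
1 February 2020 is a Saturday, so the first Friday is February 7 and the fourth is February 28.
At the standard offset (UTC+08:00), 05:45 UTC + 8h = 13:45 Halis Zone standard time.
The standard-time date in Halis Zone, 3 March 2020, is outside the daylight-saving period (13 September 2019 – 28 February 2020), so Halis Zone is on standard time, UTC+08:00.
05:45 UTC + 8h = 13:45 Halis Zone.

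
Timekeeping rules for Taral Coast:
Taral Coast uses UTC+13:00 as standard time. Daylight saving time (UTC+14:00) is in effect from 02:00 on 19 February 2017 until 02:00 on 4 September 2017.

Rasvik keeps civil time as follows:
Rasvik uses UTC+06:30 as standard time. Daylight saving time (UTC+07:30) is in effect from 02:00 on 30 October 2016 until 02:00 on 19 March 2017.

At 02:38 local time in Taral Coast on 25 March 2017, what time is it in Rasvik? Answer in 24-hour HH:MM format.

Daylight saving runs 19 February – 4 September; 25 March 2017 is inside that window, so Taral Coast is at UTC+14:00.
02:38 Taral Coast − 14h = 12:38 UTC (rolling into the previous day, 24 March 2017).
At the standard offset (UTC+06:30), 12:38 UTC + 6h30m = 19:08 Rasvik standard time.
Daylight saving runs 30 October 2016 – 19 March 2017; the standard-time date in Rasvik, 24 March 2017, is outside that window, so Rasvik is on standard time at UTC+06:30.
12:38 UTC + 6h30m = 19:08 Rasvik.

19:08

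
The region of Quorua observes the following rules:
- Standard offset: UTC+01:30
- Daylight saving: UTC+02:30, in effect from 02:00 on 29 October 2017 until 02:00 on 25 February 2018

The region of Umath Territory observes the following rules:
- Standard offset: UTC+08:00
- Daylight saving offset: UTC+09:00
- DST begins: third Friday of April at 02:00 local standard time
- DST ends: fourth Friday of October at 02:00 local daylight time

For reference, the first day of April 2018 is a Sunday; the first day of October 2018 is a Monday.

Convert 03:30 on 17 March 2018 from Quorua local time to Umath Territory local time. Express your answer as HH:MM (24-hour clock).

10:00

17 March 2018 does not fall between 29 October 2017 and 25 February 2018, so daylight saving is not in effect and Quorua is at UTC+01:30.
03:30 Quorua − 1h30m = 02:00 UTC.
1 April 2018 is a Sunday, so the first Friday is April 6 and the third is April 20.
1 October 2018 is a Monday, so the first Friday is October 5 and the fourth is October 26.
At the standard offset (UTC+08:00), 02:00 UTC + 8h = 10:00 Umath Territory standard time.
The standard-time date in Umath Territory, 17 March 2018, is outside the daylight-saving period (20 April – 26 October), so Umath Territory is on standard time, UTC+08:00.
02:00 UTC + 8h = 10:00 Umath Territory.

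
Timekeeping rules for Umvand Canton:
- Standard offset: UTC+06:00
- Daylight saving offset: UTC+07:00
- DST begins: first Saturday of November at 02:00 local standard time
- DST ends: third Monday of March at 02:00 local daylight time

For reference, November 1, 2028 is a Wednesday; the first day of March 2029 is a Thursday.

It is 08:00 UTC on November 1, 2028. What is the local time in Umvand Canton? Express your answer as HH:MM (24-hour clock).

1 November 2028 is a Wednesday, so the first Saturday is November 4.
1 March 2029 is a Thursday, so the first Monday is March 5 and the third is March 19.
At the standard offset (UTC+06:00), 08:00 UTC + 6h = 14:00 Umvand Canton standard time.
The standard-time date in Umvand Canton, November 1, 2028, is outside the daylight-saving period (4 November 2028 – 19 March 2029), so Umvand Canton is on standard time, UTC+06:00.
08:00 UTC + 6h = 14:00 local.

14:00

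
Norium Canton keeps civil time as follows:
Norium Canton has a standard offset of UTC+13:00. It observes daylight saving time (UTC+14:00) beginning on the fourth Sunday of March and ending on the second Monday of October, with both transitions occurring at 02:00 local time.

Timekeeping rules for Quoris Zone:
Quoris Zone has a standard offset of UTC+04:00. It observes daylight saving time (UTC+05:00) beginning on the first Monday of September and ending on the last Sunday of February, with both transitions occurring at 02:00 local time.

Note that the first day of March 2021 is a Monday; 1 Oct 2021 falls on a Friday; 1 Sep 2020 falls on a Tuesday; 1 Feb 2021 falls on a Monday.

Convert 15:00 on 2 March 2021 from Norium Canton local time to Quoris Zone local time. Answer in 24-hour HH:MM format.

1 March 2021 is a Monday, so the first Sunday is March 7 and the fourth is March 28.
1 October 2021 is a Friday, so the first Monday is October 4 and the second is October 11.
2 March 2021 does not fall between 28 March and 11 October, so daylight saving is not in effect and Norium Canton is at UTC+13:00.
15:00 Norium Canton − 13h = 02:00 UTC.
1 September 2020 is a Tuesday, so the first Monday is September 7.
1 February 2021 is a Monday, so Sundays fall on 7, 14, 21, 28; the last is February 28.
At the standard offset (UTC+04:00), 02:00 UTC + 4h = 06:00 Quoris Zone standard time.
The standard-time date in Quoris Zone, 2 March 2021, does not fall between 7 September 2020 and 28 February 2021, so daylight saving is not in effect and Quoris Zone is at UTC+04:00.
02:00 UTC + 4h = 06:00 Quoris Zone.

06:00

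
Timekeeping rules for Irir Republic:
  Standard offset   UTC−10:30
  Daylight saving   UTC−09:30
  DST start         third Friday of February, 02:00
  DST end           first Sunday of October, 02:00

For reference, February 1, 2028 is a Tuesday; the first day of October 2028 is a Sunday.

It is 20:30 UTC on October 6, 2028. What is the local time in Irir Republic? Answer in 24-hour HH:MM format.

10:00

1 February 2028 is a Tuesday, so the first Friday is February 4 and the third is February 18.
1 October 2028 is a Sunday, so the first Sunday is October 1.
At the standard offset (UTC−10:30), 20:30 UTC − 10h30m = 10:00 Irir Republic standard time.
Daylight saving runs 18 February – 1 October; the standard-time date in Irir Republic, October 6, 2028, is outside that window, so Irir Republic is on standard time at UTC−10:30.
20:30 UTC − 10h30m = 10:00 local.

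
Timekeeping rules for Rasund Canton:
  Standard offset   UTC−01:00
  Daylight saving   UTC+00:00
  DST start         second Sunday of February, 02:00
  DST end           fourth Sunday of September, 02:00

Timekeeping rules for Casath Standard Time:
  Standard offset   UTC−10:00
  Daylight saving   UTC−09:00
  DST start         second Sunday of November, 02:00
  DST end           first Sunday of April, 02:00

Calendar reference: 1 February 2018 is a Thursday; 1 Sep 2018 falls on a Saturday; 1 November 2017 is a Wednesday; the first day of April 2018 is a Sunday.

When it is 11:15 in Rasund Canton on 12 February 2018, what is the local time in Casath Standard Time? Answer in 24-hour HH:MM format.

02:15

1 February 2018 is a Thursday, so the first Sunday is February 4 and the second is February 11.
1 September 2018 is a Saturday, so the first Sunday is September 2 and the fourth is September 23.
Daylight saving runs 11 February – 23 September; 12 February 2018 is inside that window, so Rasund Canton is at UTC+00:00.
11:15 Rasund Canton − 0h = 11:15 UTC.
1 November 2017 is a Wednesday, so the first Sunday is November 5 and the second is November 12.
1 April 2018 is a Sunday, so the first Sunday is April 1.
At the standard offset (UTC−10:00), 11:15 UTC − 10h = 01:15 Casath Standard Time standard time.
The standard-time date in Casath Standard Time, 12 February 2018, lies within the daylight-saving period (12 November 2017 – 1 April 2018), so Casath Standard Time is on daylight time, UTC−09:00.
11:15 UTC − 9h = 02:15 Casath Standard Time.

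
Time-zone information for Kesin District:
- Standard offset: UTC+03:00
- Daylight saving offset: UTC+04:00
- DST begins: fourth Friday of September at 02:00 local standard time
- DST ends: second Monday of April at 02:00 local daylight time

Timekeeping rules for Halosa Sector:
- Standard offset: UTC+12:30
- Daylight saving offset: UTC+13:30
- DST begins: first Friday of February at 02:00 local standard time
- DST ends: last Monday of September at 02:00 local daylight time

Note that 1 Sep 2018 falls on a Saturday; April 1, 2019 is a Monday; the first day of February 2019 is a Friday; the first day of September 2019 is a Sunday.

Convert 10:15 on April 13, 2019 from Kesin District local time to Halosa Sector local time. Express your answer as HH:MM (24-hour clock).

1 September 2018 is a Saturday, so the first Friday is September 7 and the fourth is September 28.
1 April 2019 is a Monday, so the first Monday is April 1 and the second is April 8.
April 13, 2019 is outside the daylight-saving period (28 September 2018 – 8 April 2019), so Kesin District is on standard time, UTC+03:00.
10:15 Kesin District − 3h = 07:15 UTC.
1 February 2019 is a Friday, so the first Friday is February 1.
1 September 2019 is a Sunday, so Mondays fall on 2, 9, 16, 23, 30; the last is September 30.
At the standard offset (UTC+12:30), 07:15 UTC + 12h30m = 19:45 Halosa Sector standard time.
The standard-time date in Halosa Sector, April 13, 2019, lies within the daylight-saving period (1 February – 30 September), so Halosa Sector is on daylight time, UTC+13:30.
07:15 UTC + 13h30m = 20:45 Halosa Sector.

20:45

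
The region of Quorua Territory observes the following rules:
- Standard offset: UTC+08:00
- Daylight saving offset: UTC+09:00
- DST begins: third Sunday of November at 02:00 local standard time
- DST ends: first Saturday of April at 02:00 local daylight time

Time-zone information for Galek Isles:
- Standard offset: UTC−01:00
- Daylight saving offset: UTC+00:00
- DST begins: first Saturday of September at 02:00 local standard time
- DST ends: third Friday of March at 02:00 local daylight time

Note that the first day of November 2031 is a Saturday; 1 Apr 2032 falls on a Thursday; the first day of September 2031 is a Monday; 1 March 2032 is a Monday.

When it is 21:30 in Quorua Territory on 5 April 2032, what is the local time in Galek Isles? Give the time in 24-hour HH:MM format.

1 November 2031 is a Saturday, so the first Sunday is November 2 and the third is November 16.
1 April 2032 is a Thursday, so the first Saturday is April 3.
5 April 2032 is outside the daylight-saving period (16 November 2031 – 3 April 2032), so Quorua Territory is on standard time, UTC+08:00.
21:30 Quorua Territory − 8h = 13:30 UTC.
1 September 2031 is a Monday, so the first Saturday is September 6.
1 March 2032 is a Monday, so the first Friday is March 5 and the third is March 19.
At the standard offset (UTC−01:00), 13:30 UTC − 1h = 12:30 Galek Isles standard time.
Daylight saving runs 6 September 2031 – 19 March 2032; the standard-time date in Galek Isles, 5 April 2032, is outside that window, so Galek Isles is on standard time at UTC−01:00.
13:30 UTC − 1h = 12:30 Galek Isles.

12:30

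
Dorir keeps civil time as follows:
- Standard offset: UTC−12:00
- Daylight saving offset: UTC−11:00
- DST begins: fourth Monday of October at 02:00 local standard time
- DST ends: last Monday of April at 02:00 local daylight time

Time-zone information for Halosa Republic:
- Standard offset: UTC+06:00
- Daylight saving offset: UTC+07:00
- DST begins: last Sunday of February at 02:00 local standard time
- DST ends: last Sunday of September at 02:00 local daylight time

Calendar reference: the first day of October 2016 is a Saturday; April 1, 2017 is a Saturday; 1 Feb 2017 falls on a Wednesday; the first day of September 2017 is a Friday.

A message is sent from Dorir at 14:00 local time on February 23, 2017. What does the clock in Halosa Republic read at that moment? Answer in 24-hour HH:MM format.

1 October 2016 is a Saturday, so the first Monday is October 3 and the fourth is October 24.
1 April 2017 is a Saturday, so Mondays fall on 3, 10, 17, 24; the last is April 24.
Daylight saving runs 24 October 2016 – 24 April 2017; February 23, 2017 is inside that window, so Dorir is at UTC−11:00.
14:00 Dorir + 11h = 01:00 UTC (rolling into the next day, 24 February 2017).
1 February 2017 is a Wednesday, so Sundays fall on 5, 12, 19, 26; the last is February 26.
1 September 2017 is a Friday, so Sundays fall on 3, 10, 17, 24; the last is September 24.
At the standard offset (UTC+06:00), 01:00 UTC + 6h = 07:00 Halosa Republic standard time.
Daylight saving runs 26 February – 24 September; the standard-time date in Halosa Republic, February 24, 2017, is outside that window, so Halosa Republic is on standard time at UTC+06:00.
01:00 UTC + 6h = 07:00 Halosa Republic.

07:00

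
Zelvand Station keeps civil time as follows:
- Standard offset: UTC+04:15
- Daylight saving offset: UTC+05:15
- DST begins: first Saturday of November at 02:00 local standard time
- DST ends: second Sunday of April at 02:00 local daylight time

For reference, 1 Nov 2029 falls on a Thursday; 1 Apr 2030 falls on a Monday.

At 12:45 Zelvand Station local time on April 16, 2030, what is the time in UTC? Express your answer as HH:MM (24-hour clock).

1 November 2029 is a Thursday, so the first Saturday is November 3.
1 April 2030 is a Monday, so the first Sunday is April 7 and the second is April 14.
Daylight saving runs 3 November 2029 – 14 April 2030; April 16, 2030 is outside that window, so Zelvand Station is on standard time at UTC+04:15.
12:45 local − 4h15m = 08:30 UTC.

08:30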